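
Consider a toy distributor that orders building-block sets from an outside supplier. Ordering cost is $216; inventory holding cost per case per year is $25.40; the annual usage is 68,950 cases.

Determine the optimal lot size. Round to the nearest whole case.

Optimal lot size Q* = (2 × 68,950 × $216 / $25.4)^½ ≈ 1,082.91

1,083 cases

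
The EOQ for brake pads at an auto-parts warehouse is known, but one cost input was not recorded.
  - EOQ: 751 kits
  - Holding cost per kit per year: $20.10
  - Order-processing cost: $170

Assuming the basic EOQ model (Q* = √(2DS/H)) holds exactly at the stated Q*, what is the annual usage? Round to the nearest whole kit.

Since Q* = (2DS/H)^½, squaring gives Q*²·H = 2DS.
D = Q²H / (2S) = 751² × 20.1 / (2 × 170) = 33,342.41

33,342 kits per year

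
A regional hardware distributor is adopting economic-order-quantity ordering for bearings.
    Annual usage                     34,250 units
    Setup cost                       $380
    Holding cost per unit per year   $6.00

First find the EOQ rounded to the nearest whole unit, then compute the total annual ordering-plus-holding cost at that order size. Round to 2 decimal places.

2DS/H = 2·34,250·380/6 = 4,338,333.33
EOQ = √4,338,333.33 ≈ 2,082.87 → Q = 2,083 units
Annual ordering cost = (D/Q)·S = (34,250/2,083) × 380 = $6,248.20
Annual holding cost  = (Q/2)·H = (2,083/2) × 6 = $6,249.00
Total = $6,248.20 + $6,249.00 = $12,497.20

$12,497.20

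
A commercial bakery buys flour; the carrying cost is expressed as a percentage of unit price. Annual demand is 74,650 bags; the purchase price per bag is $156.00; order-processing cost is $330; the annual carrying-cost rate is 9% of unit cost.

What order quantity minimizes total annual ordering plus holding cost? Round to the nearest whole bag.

Holding cost per bag per year: H = 9% × $156 = $14.0400
2DS/H = 2·74,650·330/14.04 = 3,509,188.03
EOQ = √3,509,188.03 ≈ 1,873.28

1,873 bags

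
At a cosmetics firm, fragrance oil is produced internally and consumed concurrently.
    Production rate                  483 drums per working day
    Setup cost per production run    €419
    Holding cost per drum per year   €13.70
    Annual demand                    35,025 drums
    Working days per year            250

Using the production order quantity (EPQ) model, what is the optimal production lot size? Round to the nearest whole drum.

1,737 drums

Daily demand d = 35,025/250 = 140.100; p = 483; 1 − d/p = 0.70994
EPQ = √(2DS / (H(1 − d/p)))
    = √(2 × 35,025 × 419 / (13.7 × 0.70994)) ≈ 1,737.16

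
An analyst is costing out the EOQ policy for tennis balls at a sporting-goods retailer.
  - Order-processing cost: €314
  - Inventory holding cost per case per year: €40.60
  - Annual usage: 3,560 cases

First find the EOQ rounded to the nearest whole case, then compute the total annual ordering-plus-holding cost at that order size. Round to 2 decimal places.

EOQ = √(2DS/H) = √(2 × 3,560 × 314 / 40.6)
    = √(55,066.01) ≈ 234.66 → Q = 235 cases
Annual ordering cost = (D/Q)·S = (3,560/235) × 314 = €4,756.77
Annual holding cost  = (Q/2)·H = (235/2) × 40.6 = €4,770.50
Total = €4,756.77 + €4,770.50 = €9,527.27

€9,527.27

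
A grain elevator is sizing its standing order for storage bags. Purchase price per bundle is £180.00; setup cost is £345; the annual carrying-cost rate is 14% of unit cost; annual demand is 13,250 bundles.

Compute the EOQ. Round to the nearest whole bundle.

602 bundles

Carrying cost H = £180 × 14% = £25.2000/bundle/yr
Q* = √(2·D·S / H) = √(2·13,250·345 / 25.2) = √362,797.6 ≈ 602.33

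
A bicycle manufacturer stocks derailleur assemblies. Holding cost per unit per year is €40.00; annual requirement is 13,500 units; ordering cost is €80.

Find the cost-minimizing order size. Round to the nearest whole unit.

Optimal lot size Q* = (2 × 13,500 × €80 / €40)^½ ≈ 232.38

232 units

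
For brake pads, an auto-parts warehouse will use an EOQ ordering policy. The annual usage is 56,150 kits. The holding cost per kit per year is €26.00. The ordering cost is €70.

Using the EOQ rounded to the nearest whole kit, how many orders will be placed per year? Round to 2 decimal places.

Optimal lot size Q* = (2 × 56,150 × €70 / €26)^½ ≈ 549.86 → Q = 550
N = D/Q = 56,150/550 ≈ 102.091 orders/yr

102.09 orders per year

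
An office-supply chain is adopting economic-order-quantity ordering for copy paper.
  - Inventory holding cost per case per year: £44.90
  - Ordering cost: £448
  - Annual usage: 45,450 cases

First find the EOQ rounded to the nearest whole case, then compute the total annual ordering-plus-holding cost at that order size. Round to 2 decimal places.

£42,760.64

Optimal lot size Q* = (2 × 45,450 × £448 / £44.9)^½ ≈ 952.35 → Q = 952 cases
Ordering: D/Q × S = 45,450/952 × £448 = £21,388.24
Holding:  Q/2 × H = 952/2 × £44.9 = £21,372.40
Total = £21,388.24 + £21,372.40 = £42,760.64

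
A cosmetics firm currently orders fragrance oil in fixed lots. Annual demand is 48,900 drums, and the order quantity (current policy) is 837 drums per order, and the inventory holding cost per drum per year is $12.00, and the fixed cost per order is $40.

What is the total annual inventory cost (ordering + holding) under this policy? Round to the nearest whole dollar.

Annual ordering cost = (D/Q)·S = (48,900/837) × 40 = $2,336.92
Annual holding cost  = (Q/2)·H = (837/2) × 12 = $5,022.00
Total = $2,336.92 + $5,022.00 = $7,358.92

$7,359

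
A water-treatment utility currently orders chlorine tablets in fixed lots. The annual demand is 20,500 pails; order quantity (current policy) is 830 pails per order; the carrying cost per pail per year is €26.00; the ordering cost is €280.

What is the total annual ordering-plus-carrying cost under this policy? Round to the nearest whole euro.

Ordering: D/Q × S = 20,500/830 × €280 = €6,915.66
Holding:  Q/2 × H = 830/2 × €26 = €10,790.00
Total = €6,915.66 + €10,790.00 = €17,705.66

€17,706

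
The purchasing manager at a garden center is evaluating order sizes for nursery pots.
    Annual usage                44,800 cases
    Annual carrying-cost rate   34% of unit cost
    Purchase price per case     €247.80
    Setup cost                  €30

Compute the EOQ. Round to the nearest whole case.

179 cases

H = i·C = 0.34 × €247.8 = €84.2520 per case-year
Optimal lot size Q* = (2 × 44,800 × €30 / €84.252)^½ ≈ 178.62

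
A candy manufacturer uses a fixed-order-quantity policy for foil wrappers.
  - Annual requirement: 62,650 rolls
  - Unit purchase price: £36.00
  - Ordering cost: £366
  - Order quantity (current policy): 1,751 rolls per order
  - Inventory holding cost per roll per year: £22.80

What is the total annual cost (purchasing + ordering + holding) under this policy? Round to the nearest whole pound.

£2,288,457

Orders/yr = 62,650/1,751 = 35.780; ordering cost = 35.780 × £366 = £13,095.32
Average inventory = 1,751/2 = 875.5; holding cost = 875.5 × £22.8 = £19,961.40
Purchase cost = D·C = 62,650 × 36 = £2,255,400.00
Total = £13,095.32 + £19,961.40 + £2,255,400.00 = £2,288,456.72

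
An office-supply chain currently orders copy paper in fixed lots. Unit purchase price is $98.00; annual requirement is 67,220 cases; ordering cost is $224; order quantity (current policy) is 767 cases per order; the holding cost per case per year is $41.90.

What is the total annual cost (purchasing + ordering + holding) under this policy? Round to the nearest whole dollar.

Orders/yr = 67,220/767 = 87.640; ordering cost = 87.640 × $224 = $19,631.40
Average inventory = 767/2 = 383.5; holding cost = 383.5 × $41.9 = $16,068.65
Purchase cost = D·C = 67,220 × 98 = $6,587,560.00
Total = $19,631.40 + $16,068.65 + $6,587,560.00 = $6,623,260.05

$6,623,260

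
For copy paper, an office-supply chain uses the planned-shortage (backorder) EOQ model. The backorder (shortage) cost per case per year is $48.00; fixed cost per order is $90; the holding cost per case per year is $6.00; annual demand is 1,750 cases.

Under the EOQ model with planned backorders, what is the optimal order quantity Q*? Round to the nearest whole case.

243 cases

Basic EOQ = √(2·1,750·90/6) = 229.129
Backorder adjustment √((H+b)/b) = √((6+48)/48) = 1.0607
Q* = 229.129 × 1.0607 ≈ 243.03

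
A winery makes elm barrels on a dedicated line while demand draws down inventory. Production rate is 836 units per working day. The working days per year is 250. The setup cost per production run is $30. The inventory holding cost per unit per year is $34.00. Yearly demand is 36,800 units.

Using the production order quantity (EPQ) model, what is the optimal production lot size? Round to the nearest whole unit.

281 units

d = 36,800/250 = 147.2000 units/day;  effective holding cost H(1 − d/p) = 34·(1 − 147.2000/836) = 28.01340
Q* = √(2DS / H_eff) = √(2·36,800·30 / 28.01340) ≈ 280.75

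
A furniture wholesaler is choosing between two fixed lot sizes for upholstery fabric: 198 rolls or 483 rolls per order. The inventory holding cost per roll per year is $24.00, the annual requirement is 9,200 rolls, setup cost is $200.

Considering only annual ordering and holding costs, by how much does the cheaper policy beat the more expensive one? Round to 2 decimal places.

$2,063.41

Annual cost at Q: ordering D·S/Q plus holding Q·H/2.
TC(198) = (9,200/198)×200 + (198/2)×24 = $11,668.93
TC(483) = (9,200/483)×200 + (483/2)×24 = $9,605.52
|ΔTC| = |$11,668.93 − $9,605.52| = $2,063.41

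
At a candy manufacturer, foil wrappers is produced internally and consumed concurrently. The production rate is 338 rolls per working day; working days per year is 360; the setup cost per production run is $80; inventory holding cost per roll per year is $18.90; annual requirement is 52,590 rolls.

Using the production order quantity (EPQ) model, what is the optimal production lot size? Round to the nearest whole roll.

885 rolls

Daily demand d = 52,590/360 = 146.083; p = 338; 1 − d/p = 0.56780
EPQ = √(2DS / (H(1 − d/p)))
    = √(2 × 52,590 × 80 / (18.9 × 0.56780)) ≈ 885.49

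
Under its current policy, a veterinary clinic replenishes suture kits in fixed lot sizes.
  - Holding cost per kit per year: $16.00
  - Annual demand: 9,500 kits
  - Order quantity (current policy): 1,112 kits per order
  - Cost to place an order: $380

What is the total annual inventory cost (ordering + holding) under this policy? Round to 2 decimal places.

$12,142.40

Annual ordering cost = (D/Q)·S = (9,500/1,112) × 380 = $3,246.40
Annual holding cost  = (Q/2)·H = (1,112/2) × 16 = $8,896.00
Total = $3,246.40 + $8,896.00 = $12,142.40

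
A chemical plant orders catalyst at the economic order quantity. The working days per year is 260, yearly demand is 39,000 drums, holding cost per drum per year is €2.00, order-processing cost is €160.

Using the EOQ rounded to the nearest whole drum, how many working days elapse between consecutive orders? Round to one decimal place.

Q* = √(2·D·S / H) = √(2·39,000·160 / 2) = √6,240,000.0 ≈ 2,498.00 → Q = 2,498 drums
Days between orders = 260 / (D/Q) = 260 / 15.612 ≈ 16.653

16.7 days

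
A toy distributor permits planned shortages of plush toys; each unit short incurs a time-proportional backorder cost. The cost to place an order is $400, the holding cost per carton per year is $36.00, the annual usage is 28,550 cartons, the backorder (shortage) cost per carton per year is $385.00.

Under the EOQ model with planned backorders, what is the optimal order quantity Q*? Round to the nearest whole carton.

Q* = √(2DS/H) · √((H + b)/b)
   = √(2 × 28,550 × 400 / 36) · √((36 + 385) / 385)
   = 796.520 × 1.0457 ≈ 832.93

833 cartons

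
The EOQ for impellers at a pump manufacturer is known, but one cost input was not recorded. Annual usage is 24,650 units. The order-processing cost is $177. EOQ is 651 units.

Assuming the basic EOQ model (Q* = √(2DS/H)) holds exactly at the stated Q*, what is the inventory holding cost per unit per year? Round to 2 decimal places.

$20.59

Since Q* = (2DS/H)^½, squaring gives Q*²·H = 2DS.
H = 2DS / Q² = 2 × 24,650 × 177 / 651² = 20.5901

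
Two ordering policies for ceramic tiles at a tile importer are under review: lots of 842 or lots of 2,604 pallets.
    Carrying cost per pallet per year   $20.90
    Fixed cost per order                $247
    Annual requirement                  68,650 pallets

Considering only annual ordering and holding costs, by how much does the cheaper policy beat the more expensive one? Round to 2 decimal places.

$4,786.21

TC(Q) = (D/Q)S + (Q/2)H
TC(842) = (68,650/842)×247 + (842/2)×20.9 = $28,937.32
TC(2,604) = (68,650/2,604)×247 + (2,604/2)×20.9 = $33,723.53
Cheaper: Q = 842.  Difference = $4,786.21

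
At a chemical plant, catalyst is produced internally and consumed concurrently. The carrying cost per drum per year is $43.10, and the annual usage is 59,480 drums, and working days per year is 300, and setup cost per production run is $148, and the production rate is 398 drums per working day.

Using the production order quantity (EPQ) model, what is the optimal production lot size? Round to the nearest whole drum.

902 drums

d = 59,480/300 = 198.2667 drums/day;  effective holding cost H(1 − d/p) = 43.1·(1 − 198.2667/398) = 21.62941
Q* = √(2DS / H_eff) = √(2·59,480·148 / 21.62941) ≈ 902.21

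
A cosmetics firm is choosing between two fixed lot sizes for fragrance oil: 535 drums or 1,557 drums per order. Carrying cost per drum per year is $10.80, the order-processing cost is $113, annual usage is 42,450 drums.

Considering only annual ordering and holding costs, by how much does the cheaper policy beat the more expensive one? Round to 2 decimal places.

Annual cost at Q: ordering D·S/Q plus holding Q·H/2.
TC(535) = (42,450/535)×113 + (535/2)×10.8 = $11,855.07
TC(1,557) = (42,450/1,557)×113 + (1,557/2)×10.8 = $11,488.63
Cheaper: Q = 1,557.  Difference = $366.45

$366.45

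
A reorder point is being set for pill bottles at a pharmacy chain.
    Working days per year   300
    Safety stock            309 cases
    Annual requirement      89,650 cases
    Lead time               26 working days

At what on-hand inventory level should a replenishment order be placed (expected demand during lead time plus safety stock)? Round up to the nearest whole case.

Daily demand d = 89,650 / 300 = 298.833 cases/day
Demand during lead time = 298.833 × 26 = 7,769.67
Reorder point = 7,769.67 + 309 = 8,078.67 → round up

8,079 cases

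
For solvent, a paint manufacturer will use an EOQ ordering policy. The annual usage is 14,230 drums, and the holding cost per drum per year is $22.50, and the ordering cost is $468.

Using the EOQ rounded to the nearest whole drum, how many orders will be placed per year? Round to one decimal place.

18.5 orders per year

Q* = √(2·D·S / H) = √(2·14,230·468 / 22.5) = √591,968.0 ≈ 769.39 → Q = 769
N = D/Q = 14,230/769 ≈ 18.505 orders/yr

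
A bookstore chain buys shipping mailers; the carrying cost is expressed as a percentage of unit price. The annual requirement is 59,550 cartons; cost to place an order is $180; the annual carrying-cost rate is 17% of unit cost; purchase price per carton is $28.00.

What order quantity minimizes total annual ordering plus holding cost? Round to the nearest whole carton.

2,122 cartons

H = i·C = 0.17 × $28 = $4.7600 per carton-year
2DS/H = 2·59,550·180/4.76 = 4,503,781.51
EOQ = √4,503,781.51 ≈ 2,122.21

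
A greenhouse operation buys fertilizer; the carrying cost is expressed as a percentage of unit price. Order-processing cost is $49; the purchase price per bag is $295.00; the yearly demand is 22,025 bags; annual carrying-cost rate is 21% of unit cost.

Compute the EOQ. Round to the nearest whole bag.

Holding cost per bag per year: H = 21% × $295 = $61.9500
Q* = √(2·D·S / H) = √(2·22,025·49 / 61.95) = √34,841.8 ≈ 186.66

187 bags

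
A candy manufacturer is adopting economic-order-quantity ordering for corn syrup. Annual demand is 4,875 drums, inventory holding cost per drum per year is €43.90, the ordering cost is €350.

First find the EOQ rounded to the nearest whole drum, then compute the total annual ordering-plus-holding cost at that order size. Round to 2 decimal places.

€12,239.64

2DS/H = 2·4,875·350/43.9 = 77,733.49
EOQ = √77,733.49 ≈ 278.81 → Q = 279 drums
Orders/yr = 4,875/279 = 17.473; ordering cost = 17.473 × €350 = €6,115.59
Average inventory = 279/2 = 139.5; holding cost = 139.5 × €43.9 = €6,124.05
Total = €6,115.59 + €6,124.05 = €12,239.64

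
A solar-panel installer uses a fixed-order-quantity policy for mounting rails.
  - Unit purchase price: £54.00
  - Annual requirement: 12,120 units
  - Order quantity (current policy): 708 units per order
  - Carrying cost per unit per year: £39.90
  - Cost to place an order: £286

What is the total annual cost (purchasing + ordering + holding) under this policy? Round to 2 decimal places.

Annual ordering cost = (D/Q)·S = (12,120/708) × 286 = £4,895.93
Annual holding cost  = (Q/2)·H = (708/2) × 39.9 = £14,124.60
Purchase cost = D·C = 12,120 × 54 = £654,480.00
Total = £4,895.93 + £14,124.60 + £654,480.00 = £673,500.53

£673,500.53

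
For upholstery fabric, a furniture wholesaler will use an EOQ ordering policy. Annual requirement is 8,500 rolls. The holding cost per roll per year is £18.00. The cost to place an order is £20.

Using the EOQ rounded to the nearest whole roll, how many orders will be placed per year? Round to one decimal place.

2DS/H = 2·8,500·20/18 = 18,888.89
EOQ = √18,888.89 ≈ 137.44 → Q = 137
Orders per year = D/Q = 8,500 / 137 = 62.044

62.0 orders per year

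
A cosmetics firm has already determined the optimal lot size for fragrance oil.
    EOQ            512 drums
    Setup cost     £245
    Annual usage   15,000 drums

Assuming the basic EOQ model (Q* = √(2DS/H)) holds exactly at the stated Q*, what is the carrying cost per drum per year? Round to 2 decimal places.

£28.04

EOQ relation: Q² = 2DS/H, so rearrange for the unknown.
H = 2DS / Q² = 2 × 15,000 × 245 / 512² = 28.0380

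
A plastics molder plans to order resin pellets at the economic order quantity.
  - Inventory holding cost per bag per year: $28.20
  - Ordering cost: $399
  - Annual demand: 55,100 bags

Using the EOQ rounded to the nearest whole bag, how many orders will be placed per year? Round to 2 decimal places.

Q* = √(2·D·S / H) = √(2·55,100·399 / 28.2) = √1,559,212.8 ≈ 1,248.68 → Q = 1,249
Orders per year = D/Q = 55,100 / 1,249 = 44.115

44.12 orders per year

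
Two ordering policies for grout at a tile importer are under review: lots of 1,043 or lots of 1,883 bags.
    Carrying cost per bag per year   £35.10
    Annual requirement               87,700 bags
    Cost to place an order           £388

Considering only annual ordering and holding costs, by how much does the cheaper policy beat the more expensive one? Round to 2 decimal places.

£188.21

TC(Q) = (D/Q)S + (Q/2)H
TC(1,043) = (87,700/1,043)×388 + (1,043/2)×35.1 = £50,929.39
TC(1,883) = (87,700/1,883)×388 + (1,883/2)×35.1 = £51,117.60
Lots of 1,043 are cheaper by £188.21.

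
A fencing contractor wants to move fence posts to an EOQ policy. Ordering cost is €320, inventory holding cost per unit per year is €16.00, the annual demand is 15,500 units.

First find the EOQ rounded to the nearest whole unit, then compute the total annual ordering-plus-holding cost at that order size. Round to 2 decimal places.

€12,598.41

2DS/H = 2·15,500·320/16 = 620,000.00
EOQ = √620,000.00 ≈ 787.40 → Q = 787 units
Orders/yr = 15,500/787 = 19.695; ordering cost = 19.695 × €320 = €6,302.41
Average inventory = 787/2 = 393.5; holding cost = 393.5 × €16 = €6,296.00
Total = €6,302.41 + €6,296.00 = €12,598.41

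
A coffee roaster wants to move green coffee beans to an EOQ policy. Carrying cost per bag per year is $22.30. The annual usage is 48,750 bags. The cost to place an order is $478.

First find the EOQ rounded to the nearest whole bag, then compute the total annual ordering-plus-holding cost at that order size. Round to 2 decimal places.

$32,238.05

Optimal lot size Q* = (2 × 48,750 × $478 / $22.3)^½ ≈ 1,445.65 → Q = 1,446 bags
Annual ordering cost = (D/Q)·S = (48,750/1,446) × 478 = $16,115.15
Annual holding cost  = (Q/2)·H = (1,446/2) × 22.3 = $16,122.90
Total = $16,115.15 + $16,122.90 = $32,238.05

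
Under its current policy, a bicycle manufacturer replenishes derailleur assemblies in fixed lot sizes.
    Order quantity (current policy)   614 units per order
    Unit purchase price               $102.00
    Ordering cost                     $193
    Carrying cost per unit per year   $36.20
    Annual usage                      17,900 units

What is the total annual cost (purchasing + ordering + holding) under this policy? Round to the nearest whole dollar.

Ordering: D/Q × S = 17,900/614 × $193 = $5,626.55
Holding:  Q/2 × H = 614/2 × $36.2 = $11,113.40
Purchase cost = D·C = 17,900 × 102 = $1,825,800.00
Total = $5,626.55 + $11,113.40 + $1,825,800.00 = $1,842,539.95

$1,842,540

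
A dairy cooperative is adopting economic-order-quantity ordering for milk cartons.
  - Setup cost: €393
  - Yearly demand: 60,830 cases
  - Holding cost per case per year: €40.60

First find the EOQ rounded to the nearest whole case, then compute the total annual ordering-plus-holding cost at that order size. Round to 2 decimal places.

Q* = √(2·D·S / H) = √(2·60,830·393 / 40.6) = √1,177,644.8 ≈ 1,085.19 → Q = 1,085 cases
Ordering: D/Q × S = 60,830/1,085 × €393 = €22,033.35
Holding:  Q/2 × H = 1,085/2 × €40.6 = €22,025.50
Total = €22,033.35 + €22,025.50 = €44,058.85

€44,058.85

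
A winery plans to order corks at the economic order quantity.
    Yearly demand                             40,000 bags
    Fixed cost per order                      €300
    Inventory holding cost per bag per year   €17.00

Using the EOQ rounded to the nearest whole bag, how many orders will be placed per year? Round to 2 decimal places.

Q* = √(2·D·S / H) = √(2·40,000·300 / 17) = √1,411,764.7 ≈ 1,188.18 → Q = 1,188
N = D/Q = 40,000/1,188 ≈ 33.670 orders/yr

33.67 orders per year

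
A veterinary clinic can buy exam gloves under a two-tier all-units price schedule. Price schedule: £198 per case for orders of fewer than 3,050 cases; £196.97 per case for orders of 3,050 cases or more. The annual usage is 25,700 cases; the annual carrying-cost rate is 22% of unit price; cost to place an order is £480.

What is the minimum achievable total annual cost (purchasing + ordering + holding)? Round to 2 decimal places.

H₁ = 22%×£198 = £43.5600;  H₂ = 22%×£196.97 = £43.3334
EOQ₁ = √(2×25,700×480/43.5600) = 752.59  (< 3,050, feasible at tier 1)
EOQ₂ = √(2×25,700×480/43.3334) = 754.55  (< 3,050 → use Q = 3,050 at tier-2 price)
TC(tier 1 (EOQ₁), Q≈752.6) = £5,121,382.81
TC(tier 2, Q≈3,050.0) = £5,132,257.03
Minimum at tier 1 (EOQ₁): £5,121,382.81

£5,121,382.81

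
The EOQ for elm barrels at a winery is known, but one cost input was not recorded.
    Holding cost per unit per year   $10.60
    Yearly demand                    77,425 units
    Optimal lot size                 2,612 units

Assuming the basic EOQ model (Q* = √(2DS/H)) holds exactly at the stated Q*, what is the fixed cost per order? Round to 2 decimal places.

$467.03

EOQ relation: Q² = 2DS/H, so rearrange for the unknown.
S = Q²H / (2D) = 2,612² × 10.6 / (2 × 77,425) = 467.0259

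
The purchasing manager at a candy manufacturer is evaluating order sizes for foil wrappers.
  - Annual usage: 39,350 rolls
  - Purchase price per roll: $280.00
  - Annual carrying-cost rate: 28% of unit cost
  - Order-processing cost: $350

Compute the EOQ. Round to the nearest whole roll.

H = i·C = 0.28 × $280 = $78.4000 per roll-year
2DS/H = 2·39,350·350/78.4 = 351,339.29
EOQ = √351,339.29 ≈ 592.74

593 rolls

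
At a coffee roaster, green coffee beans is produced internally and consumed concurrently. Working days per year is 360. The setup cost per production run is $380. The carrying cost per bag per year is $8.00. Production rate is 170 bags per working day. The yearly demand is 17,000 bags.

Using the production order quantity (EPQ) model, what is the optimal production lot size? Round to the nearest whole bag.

1,495 bags

Daily demand d = 17,000/360 = 47.222; p = 170; 1 − d/p = 0.72222
EPQ = √(2DS / (H(1 − d/p)))
    = √(2 × 17,000 × 380 / (8 × 0.72222)) ≈ 1,495.38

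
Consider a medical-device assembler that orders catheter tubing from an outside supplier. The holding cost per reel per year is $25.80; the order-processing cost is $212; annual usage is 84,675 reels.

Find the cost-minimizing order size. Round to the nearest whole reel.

1,180 reels

2DS/H = 2·84,675·212/25.8 = 1,391,558.14
EOQ = √1,391,558.14 ≈ 1,179.64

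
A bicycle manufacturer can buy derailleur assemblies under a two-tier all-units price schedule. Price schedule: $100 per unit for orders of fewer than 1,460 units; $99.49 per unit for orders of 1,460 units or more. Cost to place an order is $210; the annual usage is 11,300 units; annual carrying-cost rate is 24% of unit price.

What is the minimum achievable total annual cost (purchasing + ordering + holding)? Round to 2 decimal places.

$1,140,672.58

H₁ = 24%×$100 = $24.0000;  H₂ = 24%×$99.49 = $23.8776
EOQ₁ = √(2×11,300×210/24.0000) = 444.69  (< 1,460, feasible at tier 1)
EOQ₂ = √(2×11,300×210/23.8776) = 445.83  (< 1,460 → use Q = 1,460 at tier-2 price)
TC(tier 1 (EOQ₁), Q≈444.7) = $1,140,672.58
TC(tier 2, Q≈1,460.0) = $1,143,292.99
Minimum at tier 1 (EOQ₁): $1,140,672.58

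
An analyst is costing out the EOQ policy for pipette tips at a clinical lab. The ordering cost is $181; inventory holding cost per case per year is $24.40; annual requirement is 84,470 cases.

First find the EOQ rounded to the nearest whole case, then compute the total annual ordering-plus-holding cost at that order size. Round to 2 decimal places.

Optimal lot size Q* = (2 × 84,470 × $181 / $24.4)^½ ≈ 1,119.47 → Q = 1,119 cases
Orders/yr = 84,470/1,119 = 75.487; ordering cost = 75.487 × $181 = $13,663.15
Average inventory = 1,119/2 = 559.5; holding cost = 559.5 × $24.4 = $13,651.80
Total = $13,663.15 + $13,651.80 = $27,314.95

$27,314.95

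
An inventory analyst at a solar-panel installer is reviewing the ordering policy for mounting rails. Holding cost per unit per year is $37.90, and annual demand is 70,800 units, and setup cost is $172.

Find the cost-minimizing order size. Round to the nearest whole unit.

802 units

EOQ = √(2DS/H) = √(2 × 70,800 × 172 / 37.9)
    = √(642,617.41) ≈ 801.63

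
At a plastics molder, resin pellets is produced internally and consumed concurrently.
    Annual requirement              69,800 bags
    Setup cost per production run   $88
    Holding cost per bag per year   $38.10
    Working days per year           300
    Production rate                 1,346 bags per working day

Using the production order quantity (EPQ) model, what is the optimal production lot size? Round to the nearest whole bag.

d = 69,800/300 = 232.6667 bags/day;  effective holding cost H(1 − d/p) = 38.1·(1 − 232.6667/1346) = 31.51412
Q* = √(2DS / H_eff) = √(2·69,800·88 / 31.51412) ≈ 624.35

624 bags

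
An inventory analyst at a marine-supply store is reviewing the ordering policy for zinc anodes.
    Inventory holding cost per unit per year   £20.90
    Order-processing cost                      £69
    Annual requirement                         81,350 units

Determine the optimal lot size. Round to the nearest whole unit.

733 units

2DS/H = 2·81,350·69/20.9 = 537,143.54
EOQ = √537,143.54 ≈ 732.90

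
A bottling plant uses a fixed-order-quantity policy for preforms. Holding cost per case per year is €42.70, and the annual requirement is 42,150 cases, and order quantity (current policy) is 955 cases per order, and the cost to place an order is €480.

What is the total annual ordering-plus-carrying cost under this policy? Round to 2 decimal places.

Orders/yr = 42,150/955 = 44.136; ordering cost = 44.136 × €480 = €21,185.34
Average inventory = 955/2 = 477.5; holding cost = 477.5 × €42.7 = €20,389.25
Total = €21,185.34 + €20,389.25 = €41,574.59

€41,574.59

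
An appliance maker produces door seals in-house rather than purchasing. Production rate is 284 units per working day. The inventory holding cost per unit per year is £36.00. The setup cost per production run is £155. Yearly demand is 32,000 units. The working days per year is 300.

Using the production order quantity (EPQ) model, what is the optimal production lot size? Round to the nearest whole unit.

664 units

d = 32,000/300 = 106.6667 units/day;  effective holding cost H(1 − d/p) = 36·(1 − 106.6667/284) = 22.47887
Q* = √(2DS / H_eff) = √(2·32,000·155 / 22.47887) ≈ 664.31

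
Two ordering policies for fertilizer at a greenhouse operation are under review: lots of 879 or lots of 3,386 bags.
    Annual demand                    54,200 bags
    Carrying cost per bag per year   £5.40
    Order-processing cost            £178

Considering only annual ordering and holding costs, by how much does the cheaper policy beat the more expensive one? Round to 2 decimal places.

£1,357.49

Annual cost at Q: ordering D·S/Q plus holding Q·H/2.
TC(879) = (54,200/879)×178 + (879/2)×5.4 = £13,348.95
TC(3,386) = (54,200/3,386)×178 + (3,386/2)×5.4 = £11,991.46
Lots of 3,386 are cheaper by £1,357.49.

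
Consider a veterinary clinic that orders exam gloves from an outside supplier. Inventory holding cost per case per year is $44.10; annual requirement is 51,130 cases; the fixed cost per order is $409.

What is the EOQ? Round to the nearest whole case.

974 cases

Q* = √(2·D·S / H) = √(2·51,130·409 / 44.1) = √948,397.7 ≈ 973.86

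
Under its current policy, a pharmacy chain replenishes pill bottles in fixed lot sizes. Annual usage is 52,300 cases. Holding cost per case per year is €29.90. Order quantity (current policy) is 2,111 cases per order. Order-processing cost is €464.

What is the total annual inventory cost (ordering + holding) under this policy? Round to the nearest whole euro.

Annual ordering cost = (D/Q)·S = (52,300/2,111) × 464 = €11,495.59
Annual holding cost  = (Q/2)·H = (2,111/2) × 29.9 = €31,559.45
Total = €11,495.59 + €31,559.45 = €43,055.04

€43,055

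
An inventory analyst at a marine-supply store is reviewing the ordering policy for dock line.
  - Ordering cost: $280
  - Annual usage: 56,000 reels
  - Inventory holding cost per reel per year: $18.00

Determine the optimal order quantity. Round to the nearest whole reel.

Q* = √(2·D·S / H) = √(2·56,000·280 / 18) = √1,742,222.2 ≈ 1,319.93

1,320 reels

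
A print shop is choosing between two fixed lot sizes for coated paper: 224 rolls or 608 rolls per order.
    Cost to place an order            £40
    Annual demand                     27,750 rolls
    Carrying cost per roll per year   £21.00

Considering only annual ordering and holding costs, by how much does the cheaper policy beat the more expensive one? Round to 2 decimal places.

£902.30

For each Q, cost = (D/Q)·S + (Q/2)·H.
TC(224) = (27,750/224)×40 + (224/2)×21 = £7,307.36
TC(608) = (27,750/608)×40 + (608/2)×21 = £8,209.66
|ΔTC| = |£7,307.36 − £8,209.66| = £902.30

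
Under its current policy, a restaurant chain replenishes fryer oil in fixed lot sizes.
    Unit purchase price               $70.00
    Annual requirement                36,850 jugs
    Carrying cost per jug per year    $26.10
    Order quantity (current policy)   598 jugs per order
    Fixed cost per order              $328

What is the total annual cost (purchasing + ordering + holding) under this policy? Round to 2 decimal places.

$2,607,515.94

Orders/yr = 36,850/598 = 61.622; ordering cost = 61.622 × $328 = $20,212.04
Average inventory = 598/2 = 299; holding cost = 299 × $26.1 = $7,803.90
Purchase cost = D·C = 36,850 × 70 = $2,579,500.00
Total = $20,212.04 + $7,803.90 + $2,579,500.00 = $2,607,515.94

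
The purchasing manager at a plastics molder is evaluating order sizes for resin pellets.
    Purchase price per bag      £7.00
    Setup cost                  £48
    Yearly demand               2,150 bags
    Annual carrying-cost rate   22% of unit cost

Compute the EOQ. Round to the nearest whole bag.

366 bags

Carrying cost H = £7 × 22% = £1.5400/bag/yr
Q* = √(2·D·S / H) = √(2·2,150·48 / 1.54) = √134,026.0 ≈ 366.10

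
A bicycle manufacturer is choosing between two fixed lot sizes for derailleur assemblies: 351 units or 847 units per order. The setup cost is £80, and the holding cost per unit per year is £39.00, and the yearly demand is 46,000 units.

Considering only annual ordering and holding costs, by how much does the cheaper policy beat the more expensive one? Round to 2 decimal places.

£3,532.42

TC(Q) = (D/Q)S + (Q/2)H
TC(351) = (46,000/351)×80 + (351/2)×39 = £17,328.83
TC(847) = (46,000/847)×80 + (847/2)×39 = £20,861.25
Cheaper: Q = 351.  Difference = £3,532.42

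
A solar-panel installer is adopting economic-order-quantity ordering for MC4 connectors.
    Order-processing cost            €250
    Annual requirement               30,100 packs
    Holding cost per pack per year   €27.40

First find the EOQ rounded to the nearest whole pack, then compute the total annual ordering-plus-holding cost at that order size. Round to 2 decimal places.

€20,306.90

Q* = √(2·D·S / H) = √(2·30,100·250 / 27.4) = √549,270.1 ≈ 741.13 → Q = 741 packs
Ordering: D/Q × S = 30,100/741 × €250 = €10,155.20
Holding:  Q/2 × H = 741/2 × €27.4 = €10,151.70
Total = €10,155.20 + €10,151.70 = €20,306.90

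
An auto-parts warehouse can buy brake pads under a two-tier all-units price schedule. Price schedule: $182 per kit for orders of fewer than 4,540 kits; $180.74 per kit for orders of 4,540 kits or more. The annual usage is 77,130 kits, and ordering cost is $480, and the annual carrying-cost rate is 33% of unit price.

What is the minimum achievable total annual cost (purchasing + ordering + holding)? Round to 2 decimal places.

$14,084,023.25

H₁ = 33%×$182 = $60.0600;  H₂ = 33%×$180.74 = $59.6442
EOQ₁ = √(2×77,130×480/60.0600) = 1,110.34  (< 4,540, feasible at tier 1)
EOQ₂ = √(2×77,130×480/59.6442) = 1,114.20  (< 4,540 → use Q = 4,540 at tier-2 price)
TC(tier 1 (EOQ₁), Q≈1,110.3) = $14,104,346.81
TC(tier 2, Q≈4,540.0) = $14,084,023.25
Minimum at tier 2: $14,084,023.25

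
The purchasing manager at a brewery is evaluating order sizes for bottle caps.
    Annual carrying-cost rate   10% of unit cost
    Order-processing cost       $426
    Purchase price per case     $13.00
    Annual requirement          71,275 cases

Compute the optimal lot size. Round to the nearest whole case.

6,835 cases

Holding cost per case per year: H = 10% × $13 = $1.3000
Optimal lot size Q* = (2 × 71,275 × $426 / $1.3)^½ ≈ 6,834.66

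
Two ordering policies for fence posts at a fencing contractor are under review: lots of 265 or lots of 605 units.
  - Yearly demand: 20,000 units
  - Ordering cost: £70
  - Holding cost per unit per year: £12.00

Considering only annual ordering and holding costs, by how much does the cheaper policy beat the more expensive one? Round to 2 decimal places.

TC(Q) = (D/Q)S + (Q/2)H
TC(265) = (20,000/265)×70 + (265/2)×12 = £6,873.02
TC(605) = (20,000/605)×70 + (605/2)×12 = £5,944.05
Cheaper: Q = 605.  Difference = £928.97

£928.97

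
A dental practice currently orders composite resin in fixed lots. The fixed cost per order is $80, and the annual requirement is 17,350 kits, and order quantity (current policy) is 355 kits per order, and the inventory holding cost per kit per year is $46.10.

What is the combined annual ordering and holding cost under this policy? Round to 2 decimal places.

Annual ordering cost = (D/Q)·S = (17,350/355) × 80 = $3,909.86
Annual holding cost  = (Q/2)·H = (355/2) × 46.1 = $8,182.75
Total = $3,909.86 + $8,182.75 = $12,092.61

$12,092.61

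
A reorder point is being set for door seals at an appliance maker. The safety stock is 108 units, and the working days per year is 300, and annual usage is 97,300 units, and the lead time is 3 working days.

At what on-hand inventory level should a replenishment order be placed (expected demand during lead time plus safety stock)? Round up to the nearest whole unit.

Daily demand d = 97,300 / 300 = 324.333 units/day
Demand during lead time = 324.333 × 3 = 973.00
Reorder point = 973.00 + 108 = 1,081.00 → round up

1,081 units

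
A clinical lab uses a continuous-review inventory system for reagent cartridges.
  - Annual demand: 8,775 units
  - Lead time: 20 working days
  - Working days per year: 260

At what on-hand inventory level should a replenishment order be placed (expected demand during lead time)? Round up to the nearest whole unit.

675 units

Daily demand d = 8,775 / 260 = 33.750 units/day
Demand during lead time = 33.750 × 20 = 675.00
Reorder point = 675.00 → round up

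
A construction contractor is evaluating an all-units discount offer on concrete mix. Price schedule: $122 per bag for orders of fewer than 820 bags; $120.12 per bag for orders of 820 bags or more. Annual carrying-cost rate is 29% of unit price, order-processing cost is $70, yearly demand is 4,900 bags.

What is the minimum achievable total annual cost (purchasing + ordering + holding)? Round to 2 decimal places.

H₁ = 29%×$122 = $35.3800;  H₂ = 29%×$120.12 = $34.8348
EOQ₁ = √(2×4,900×70/35.3800) = 139.25  (< 820, feasible at tier 1)
EOQ₂ = √(2×4,900×70/34.8348) = 140.33  (< 820 → use Q = 820 at tier-2 price)
TC(tier 1 (EOQ₁), Q≈139.2) = $602,726.53
TC(tier 2, Q≈820.0) = $603,288.56
Minimum at tier 1 (EOQ₁): $602,726.53

$602,726.53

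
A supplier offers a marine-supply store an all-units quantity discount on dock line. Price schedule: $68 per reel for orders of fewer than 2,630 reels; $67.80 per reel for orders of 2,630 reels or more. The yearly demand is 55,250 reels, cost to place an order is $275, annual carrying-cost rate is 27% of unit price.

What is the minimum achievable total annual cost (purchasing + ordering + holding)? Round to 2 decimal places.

$3,775,799.48

H₁ = 27%×$68 = $18.3600;  H₂ = 27%×$67.80 = $18.3060
EOQ₁ = √(2×55,250×275/18.3600) = 1,286.50  (< 2,630, feasible at tier 1)
EOQ₂ = √(2×55,250×275/18.3060) = 1,288.40  (< 2,630 → use Q = 2,630 at tier-2 price)
TC(tier 1 (EOQ₁), Q≈1,286.5) = $3,780,620.21
TC(tier 2, Q≈2,630.0) = $3,775,799.48
Minimum at tier 2: $3,775,799.48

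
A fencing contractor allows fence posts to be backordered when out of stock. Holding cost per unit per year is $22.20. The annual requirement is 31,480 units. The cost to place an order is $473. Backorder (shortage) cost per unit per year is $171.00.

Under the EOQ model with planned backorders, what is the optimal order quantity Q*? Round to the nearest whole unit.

Q* = √(2DS/H) · √((H + b)/b)
   = √(2 × 31,480 × 473 / 22.2) · √((22.2 + 171) / 171)
   = 1,158.208 × 1.0629 ≈ 1,231.10

1,231 units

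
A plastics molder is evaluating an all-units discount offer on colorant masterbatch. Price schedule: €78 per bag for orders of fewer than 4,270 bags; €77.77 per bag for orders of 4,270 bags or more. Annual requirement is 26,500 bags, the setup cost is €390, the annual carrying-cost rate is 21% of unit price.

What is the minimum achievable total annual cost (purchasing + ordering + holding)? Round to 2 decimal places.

H₁ = 21%×€78 = €16.3800;  H₂ = 21%×€77.77 = €16.3317
EOQ₁ = √(2×26,500×390/16.3800) = 1,123.35  (< 4,270, feasible at tier 1)
EOQ₂ = √(2×26,500×390/16.3317) = 1,125.01  (< 4,270 → use Q = 4,270 at tier-2 price)
TC(tier 1 (EOQ₁), Q≈1,123.3) = €2,085,400.40
TC(tier 2, Q≈4,270.0) = €2,098,193.55
Minimum at tier 1 (EOQ₁): €2,085,400.40

€2,085,400.40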